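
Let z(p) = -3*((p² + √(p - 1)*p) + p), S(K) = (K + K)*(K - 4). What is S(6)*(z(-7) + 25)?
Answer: -2424 + 1008*I*√2 ≈ -2424.0 + 1425.5*I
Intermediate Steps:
S(K) = 2*K*(-4 + K) (S(K) = (2*K)*(-4 + K) = 2*K*(-4 + K))
z(p) = -3*p - 3*p² - 3*p*√(-1 + p) (z(p) = -3*((p² + √(-1 + p)*p) + p) = -3*((p² + p*√(-1 + p)) + p) = -3*(p + p² + p*√(-1 + p)) = -3*p - 3*p² - 3*p*√(-1 + p))
S(6)*(z(-7) + 25) = (2*6*(-4 + 6))*(-3*(-7)*(1 - 7 + √(-1 - 7)) + 25) = (2*6*2)*(-3*(-7)*(1 - 7 + √(-8)) + 25) = 24*(-3*(-7)*(1 - 7 + 2*I*√2) + 25) = 24*(-3*(-7)*(-6 + 2*I*√2) + 25) = 24*((-126 + 42*I*√2) + 25) = 24*(-101 + 42*I*√2) = -2424 + 1008*I*√2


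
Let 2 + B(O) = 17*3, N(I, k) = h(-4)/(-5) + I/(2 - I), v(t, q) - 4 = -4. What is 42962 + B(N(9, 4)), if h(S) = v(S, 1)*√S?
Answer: 43011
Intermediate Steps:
v(t, q) = 0 (v(t, q) = 4 - 4 = 0)
h(S) = 0 (h(S) = 0*√S = 0)
N(I, k) = I/(2 - I) (N(I, k) = 0/(-5) + I/(2 - I) = 0*(-⅕) + I/(2 - I) = 0 + I/(2 - I) = I/(2 - I))
B(O) = 49 (B(O) = -2 + 17*3 = -2 + 51 = 49)
42962 + B(N(9, 4)) = 42962 + 49 = 43011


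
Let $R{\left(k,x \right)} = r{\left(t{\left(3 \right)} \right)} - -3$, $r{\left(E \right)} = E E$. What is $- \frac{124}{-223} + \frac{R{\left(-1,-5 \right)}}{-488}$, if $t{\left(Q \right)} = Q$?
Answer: $\frac{14459}{27206} \approx 0.53146$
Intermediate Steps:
$r{\left(E \right)} = E^{2}$
$R{\left(k,x \right)} = 12$ ($R{\left(k,x \right)} = 3^{2} - -3 = 9 + 3 = 12$)
$- \frac{124}{-223} + \frac{R{\left(-1,-5 \right)}}{-488} = - \frac{124}{-223} + \frac{12}{-488} = \left(-124\right) \left(- \frac{1}{223}\right) + 12 \left(- \frac{1}{488}\right) = \frac{124}{223} - \frac{3}{122} = \frac{14459}{27206}$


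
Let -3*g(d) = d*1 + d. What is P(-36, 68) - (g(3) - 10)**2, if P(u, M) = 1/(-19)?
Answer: -2737/19 ≈ -144.05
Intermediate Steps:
g(d) = -2*d/3 (g(d) = -(d*1 + d)/3 = -(d + d)/3 = -2*d/3)
P(u, M) = -1/19
P(-36, 68) - (g(3) - 10)**2 = -1/19 - (-2/3*3 - 10)**2 = -1/19 - (-2 - 10)**2 = -1/19 - 1*(-12)**2 = -1/19 - 1*144 = -1/19 - 144 = -2737/19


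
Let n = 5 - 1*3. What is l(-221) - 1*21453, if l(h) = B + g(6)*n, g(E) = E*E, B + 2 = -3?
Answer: -21386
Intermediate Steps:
B = -5 (B = -2 - 3 = -5)
n = 2 (n = 5 - 3 = 2)
g(E) = E²
l(h) = 67 (l(h) = -5 + 6²*2 = -5 + 36*2 = -5 + 72 = 67)
l(-221) - 1*21453 = 67 - 1*21453 = 67 - 21453 = -21386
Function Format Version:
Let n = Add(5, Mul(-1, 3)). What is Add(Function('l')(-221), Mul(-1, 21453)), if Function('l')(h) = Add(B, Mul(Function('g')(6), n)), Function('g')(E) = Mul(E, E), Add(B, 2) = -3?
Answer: -21386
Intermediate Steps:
B = -5 (B = Add(-2, -3) = -5)
n = 2 (n = Add(5, -3) = 2)
Function('g')(E) = Pow(E, 2)
Function('l')(h) = 67 (Function('l')(h) = Add(-5, Mul(Pow(6, 2), 2)) = Add(-5, Mul(36, 2)) = Add(-5, 72) = 67)
Add(Function('l')(-221), Mul(-1, 21453)) = Add(67, Mul(-1, 21453)) = Add(67, -21453) = -21386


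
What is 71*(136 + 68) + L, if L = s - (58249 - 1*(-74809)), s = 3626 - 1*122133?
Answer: -237081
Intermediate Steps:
s = -118507 (s = 3626 - 122133 = -118507)
L = -251565 (L = -118507 - (58249 - 1*(-74809)) = -118507 - (58249 + 74809) = -118507 - 1*133058 = -118507 - 133058 = -251565)
71*(136 + 68) + L = 71*(136 + 68) - 251565 = 71*204 - 251565 = 14484 - 251565 = -237081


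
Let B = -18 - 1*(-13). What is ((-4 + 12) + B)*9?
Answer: 27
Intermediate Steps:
B = -5 (B = -18 + 13 = -5)
((-4 + 12) + B)*9 = ((-4 + 12) - 5)*9 = (8 - 5)*9 = 3*9 = 27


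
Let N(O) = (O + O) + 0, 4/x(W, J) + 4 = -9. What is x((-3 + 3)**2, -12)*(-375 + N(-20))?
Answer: 1660/13 ≈ 127.69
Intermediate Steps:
x(W, J) = -4/13 (x(W, J) = 4/(-4 - 9) = 4/(-13) = 4*(-1/13) = -4/13)
N(O) = 2*O (N(O) = 2*O + 0 = 2*O)
x((-3 + 3)**2, -12)*(-375 + N(-20)) = -4*(-375 + 2*(-20))/13 = -4*(-375 - 40)/13 = -4/13*(-415) = 1660/13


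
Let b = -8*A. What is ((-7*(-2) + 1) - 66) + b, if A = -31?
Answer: 197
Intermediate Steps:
b = 248 (b = -8*(-31) = 248)
((-7*(-2) + 1) - 66) + b = ((-7*(-2) + 1) - 66) + 248 = ((14 + 1) - 66) + 248 = (15 - 66) + 248 = -51 + 248 = 197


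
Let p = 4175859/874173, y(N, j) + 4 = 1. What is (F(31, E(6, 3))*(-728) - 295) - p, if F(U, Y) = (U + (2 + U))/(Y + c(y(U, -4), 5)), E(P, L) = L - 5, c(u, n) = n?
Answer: -13838546366/874173 ≈ -15830.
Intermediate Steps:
y(N, j) = -3 (y(N, j) = -4 + 1 = -3)
E(P, L) = -5 + L
F(U, Y) = (2 + 2*U)/(5 + Y) (F(U, Y) = (U + (2 + U))/(Y + 5) = (2 + 2*U)/(5 + Y))
p = 1391953/291391 (p = 4175859*(1/874173) = 1391953/291391 ≈ 4.7769)
(F(31, E(6, 3))*(-728) - 295) - p = ((2*(1 + 31)/(5 + (-5 + 3)))*(-728) - 295) - 1*1391953/291391 = ((2*32/(5 - 2))*(-728) - 295) - 1391953/291391 = ((2*32/3)*(-728) - 295) - 1391953/291391 = ((2*(⅓)*32)*(-728) - 295) - 1391953/291391 = ((64/3)*(-728) - 295) - 1391953/291391 = (-46592/3 - 295) - 1391953/291391 = -47477/3 - 1391953/291391 = -13838546366/874173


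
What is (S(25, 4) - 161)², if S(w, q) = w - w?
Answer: 25921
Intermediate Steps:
S(w, q) = 0
(S(25, 4) - 161)² = (0 - 161)² = (-161)² = 25921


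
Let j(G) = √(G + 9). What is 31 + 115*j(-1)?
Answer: 31 + 230*√2 ≈ 356.27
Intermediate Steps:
j(G) = √(9 + G)
31 + 115*j(-1) = 31 + 115*√(9 - 1) = 31 + 115*√8 = 31 + 115*(2*√2) = 31 + 230*√2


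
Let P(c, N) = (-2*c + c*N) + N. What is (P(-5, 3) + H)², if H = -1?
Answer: 9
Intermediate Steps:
P(c, N) = N - 2*c + N*c (P(c, N) = (-2*c + N*c) + N = N - 2*c + N*c)
(P(-5, 3) + H)² = ((3 - 2*(-5) + 3*(-5)) - 1)² = ((3 + 10 - 15) - 1)² = (-2 - 1)² = (-3)² = 9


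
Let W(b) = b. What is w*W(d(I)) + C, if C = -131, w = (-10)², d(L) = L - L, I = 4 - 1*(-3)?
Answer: -131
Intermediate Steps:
I = 7 (I = 4 + 3 = 7)
d(L) = 0
w = 100
w*W(d(I)) + C = 100*0 - 131 = 0 - 131 = -131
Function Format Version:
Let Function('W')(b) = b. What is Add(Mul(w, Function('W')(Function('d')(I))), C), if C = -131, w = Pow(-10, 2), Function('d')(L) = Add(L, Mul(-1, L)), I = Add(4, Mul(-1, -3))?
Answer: -131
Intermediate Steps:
I = 7 (I = Add(4, 3) = 7)
Function('d')(L) = 0
w = 100
Add(Mul(w, Function('W')(Function('d')(I))), C) = Add(Mul(100, 0), -131) = Add(0, -131) = -131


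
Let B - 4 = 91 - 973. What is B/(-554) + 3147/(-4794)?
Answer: 410949/442646 ≈ 0.92839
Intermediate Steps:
B = -878 (B = 4 + (91 - 973) = 4 - 882 = -878)
B/(-554) + 3147/(-4794) = -878/(-554) + 3147/(-4794) = -878*(-1/554) + 3147*(-1/4794) = 439/277 - 1049/1598 = 410949/442646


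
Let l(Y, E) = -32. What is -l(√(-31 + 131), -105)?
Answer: 32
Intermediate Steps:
-l(√(-31 + 131), -105) = -1*(-32) = 32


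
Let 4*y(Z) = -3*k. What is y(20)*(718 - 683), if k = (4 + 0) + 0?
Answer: -105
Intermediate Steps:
k = 4 (k = 4 + 0 = 4)
y(Z) = -3 (y(Z) = (-3*4)/4 = (¼)*(-12) = -3)
y(20)*(718 - 683) = -3*(718 - 683) = -3*35 = -105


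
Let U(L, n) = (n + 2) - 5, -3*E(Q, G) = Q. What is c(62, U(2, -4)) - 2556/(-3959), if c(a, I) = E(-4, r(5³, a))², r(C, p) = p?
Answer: 86348/35631 ≈ 2.4234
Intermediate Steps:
E(Q, G) = -Q/3
U(L, n) = -3 + n (U(L, n) = (2 + n) - 5 = -3 + n)
c(a, I) = 16/9 (c(a, I) = (-⅓*(-4))² = (4/3)² = 16/9)
c(62, U(2, -4)) - 2556/(-3959) = 16/9 - 2556/(-3959) = 16/9 - 2556*(-1)/3959 = 16/9 - 1*(-2556/3959) = 16/9 + 2556/3959 = 86348/35631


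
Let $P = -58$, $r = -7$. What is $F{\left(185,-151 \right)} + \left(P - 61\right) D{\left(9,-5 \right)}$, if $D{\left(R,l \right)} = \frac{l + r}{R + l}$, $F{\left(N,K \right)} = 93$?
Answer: $450$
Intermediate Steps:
$D{\left(R,l \right)} = \frac{-7 + l}{R + l}$ ($D{\left(R,l \right)} = \frac{l - 7}{R + l} = \frac{-7 + l}{R + l}$)
$F{\left(185,-151 \right)} + \left(P - 61\right) D{\left(9,-5 \right)} = 93 + \left(-58 - 61\right) \frac{-7 - 5}{9 - 5} = 93 - 119 \cdot \frac{1}{4} \left(-12\right) = 93 - -357 = 93 + 357 = 450$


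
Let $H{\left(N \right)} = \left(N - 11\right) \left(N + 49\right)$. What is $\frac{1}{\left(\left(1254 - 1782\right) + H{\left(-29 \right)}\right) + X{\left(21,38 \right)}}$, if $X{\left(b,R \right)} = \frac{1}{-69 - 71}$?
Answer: $- \frac{140}{185921} \approx -0.00075301$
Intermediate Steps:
$X{\left(b,R \right)} = - \frac{1}{140}$ ($X{\left(b,R \right)} = \frac{1}{-140} = - \frac{1}{140}$)
$H{\left(N \right)} = \left(-11 + N\right) \left(49 + N\right)$
$\frac{1}{\left(\left(1254 - 1782\right) + H{\left(-29 \right)}\right) + X{\left(21,38 \right)}} = \frac{1}{\left(\left(1254 - 1782\right) + \left(-539 + \left(-29\right)^{2} + 38 \left(-29\right)\right)\right) - \frac{1}{140}} = \frac{1}{\left(-528 - 800\right) - \frac{1}{140}} = \frac{1}{-1328 - \frac{1}{140}} = \frac{1}{- \frac{185921}{140}} = - \frac{140}{185921}$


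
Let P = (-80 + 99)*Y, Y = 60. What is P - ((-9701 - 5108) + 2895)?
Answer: 13054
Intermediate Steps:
P = 1140 (P = (-80 + 99)*60 = 19*60 = 1140)
P - ((-9701 - 5108) + 2895) = 1140 - ((-9701 - 5108) + 2895) = 1140 - (-14809 + 2895) = 1140 - 1*(-11914) = 1140 + 11914 = 13054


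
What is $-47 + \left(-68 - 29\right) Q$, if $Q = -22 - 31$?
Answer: $5094$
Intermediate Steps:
$Q = -53$
$-47 + \left(-68 - 29\right) Q = -47 + \left(-68 - 29\right) \left(-53\right) = -47 - -5141 = -47 + 5141 = 5094$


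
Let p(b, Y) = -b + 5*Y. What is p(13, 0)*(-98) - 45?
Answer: 1229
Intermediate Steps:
p(13, 0)*(-98) - 45 = (-1*13 + 5*0)*(-98) - 45 = (-13 + 0)*(-98) - 45 = -13*(-98) - 45 = 1274 - 45 = 1229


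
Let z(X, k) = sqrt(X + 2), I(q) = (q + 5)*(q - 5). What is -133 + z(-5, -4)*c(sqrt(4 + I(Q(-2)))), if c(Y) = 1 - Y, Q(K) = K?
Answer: -133 + sqrt(51) + I*sqrt(3) ≈ -125.86 + 1.732*I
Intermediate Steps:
I(q) = (-5 + q)*(5 + q) (I(q) = (5 + q)*(-5 + q) = (-5 + q)*(5 + q))
z(X, k) = sqrt(2 + X)
-133 + z(-5, -4)*c(sqrt(4 + I(Q(-2)))) = -133 + sqrt(2 - 5)*(1 - sqrt(4 + (-25 + (-2)**2))) = -133 + sqrt(-3)*(1 - sqrt(4 + (-25 + 4))) = -133 + (I*sqrt(3))*(1 - sqrt(4 - 21)) = -133 + (I*sqrt(3))*(1 - sqrt(-17)) = -133 + (I*sqrt(3))*(1 - I*sqrt(17)) = -133 + I*sqrt(3)*(1 - I*sqrt(17))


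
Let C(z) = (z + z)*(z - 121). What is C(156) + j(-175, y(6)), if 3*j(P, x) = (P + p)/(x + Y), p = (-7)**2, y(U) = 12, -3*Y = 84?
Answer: 87381/8 ≈ 10923.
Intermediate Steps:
Y = -28 (Y = -1/3*84 = -28)
p = 49
C(z) = 2*z*(-121 + z) (C(z) = (2*z)*(-121 + z) = 2*z*(-121 + z))
j(P, x) = (49 + P)/(3*(-28 + x)) (j(P, x) = ((P + 49)/(x - 28))/3 = ((49 + P)/(-28 + x))/3 = (49 + P)/(3*(-28 + x)))
C(156) + j(-175, y(6)) = 2*156*(-121 + 156) + (49 - 175)/(3*(-28 + 12)) = 2*156*35 + (1/3)*(-126)/(-16) = 10920 + (1/3)*(-1/16)*(-126) = 10920 + 21/8 = 87381/8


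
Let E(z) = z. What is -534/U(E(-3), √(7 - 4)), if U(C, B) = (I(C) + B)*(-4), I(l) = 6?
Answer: 267/11 - 89*√3/22 ≈ 17.266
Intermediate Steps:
U(C, B) = -24 - 4*B (U(C, B) = (6 + B)*(-4) = -24 - 4*B)
-534/U(E(-3), √(7 - 4)) = -534/(-24 - 4*√(7 - 4)) = -534/(-24 - 4*√3)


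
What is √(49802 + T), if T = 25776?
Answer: √75578 ≈ 274.91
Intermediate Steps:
√(49802 + T) = √(49802 + 25776) = √75578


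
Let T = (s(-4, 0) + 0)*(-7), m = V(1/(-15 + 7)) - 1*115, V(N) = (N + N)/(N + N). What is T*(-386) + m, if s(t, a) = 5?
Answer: 13396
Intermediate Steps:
V(N) = 1 (V(N) = (2*N)/((2*N)) = (2*N)*(1/(2*N)) = 1)
m = -114 (m = 1 - 1*115 = 1 - 115 = -114)
T = -35 (T = (5 + 0)*(-7) = 5*(-7) = -35)
T*(-386) + m = -35*(-386) - 114 = 13510 - 114 = 13396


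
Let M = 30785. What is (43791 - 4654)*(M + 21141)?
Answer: 2032227862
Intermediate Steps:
(43791 - 4654)*(M + 21141) = (43791 - 4654)*(30785 + 21141) = 39137*51926 = 2032227862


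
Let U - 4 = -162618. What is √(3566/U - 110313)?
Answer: I*√729260441602318/81307 ≈ 332.13*I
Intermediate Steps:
U = -162614 (U = 4 - 162618 = -162614)
√(3566/U - 110313) = √(3566/(-162614) - 110313) = √(3566*(-1/162614) - 110313) = √(-1783/81307 - 110313) = √(-8969220874/81307) = I*√729260441602318/81307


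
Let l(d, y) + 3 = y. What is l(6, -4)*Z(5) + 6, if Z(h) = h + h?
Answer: -64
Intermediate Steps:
Z(h) = 2*h
l(d, y) = -3 + y
l(6, -4)*Z(5) + 6 = (-3 - 4)*(2*5) + 6 = -7*10 + 6 = -70 + 6 = -64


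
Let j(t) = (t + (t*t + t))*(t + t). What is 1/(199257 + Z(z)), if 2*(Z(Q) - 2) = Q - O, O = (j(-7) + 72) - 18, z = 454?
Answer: 1/199704 ≈ 5.0074e-6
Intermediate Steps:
j(t) = 2*t*(t² + 2*t) (j(t) = (t + (t² + t))*(2*t) = (t + (t + t²))*(2*t) = (t² + 2*t)*(2*t) = 2*t*(t² + 2*t))
O = -436 (O = (2*(-7)²*(2 - 7) + 72) - 18 = (2*49*(-5) + 72) - 18 = (-490 + 72) - 18 = -418 - 18 = -436)
Z(Q) = 220 + Q/2 (Z(Q) = 2 + (Q - 1*(-436))/2 = 2 + (Q + 436)/2 = 2 + (436 + Q)/2 = 2 + (218 + Q/2) = 220 + Q/2)
1/(199257 + Z(z)) = 1/(199257 + (220 + (½)*454)) = 1/(199257 + (220 + 227)) = 1/(199257 + 447) = 1/199704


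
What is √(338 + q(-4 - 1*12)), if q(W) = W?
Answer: √322 ≈ 17.944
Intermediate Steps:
√(338 + q(-4 - 1*12)) = √(338 + (-4 - 1*12)) = √(338 + (-4 - 12)) = √(338 - 16) = √322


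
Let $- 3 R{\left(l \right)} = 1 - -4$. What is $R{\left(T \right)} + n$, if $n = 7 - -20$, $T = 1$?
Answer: $\frac{76}{3} \approx 25.333$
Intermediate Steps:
$R{\left(l \right)} = - \frac{5}{3}$ ($R{\left(l \right)} = - \frac{1 - -4}{3} = - \frac{1 + 4}{3} = \left(- \frac{1}{3}\right) 5 = - \frac{5}{3}$)
$n = 27$ ($n = 7 + 20 = 27$)
$R{\left(T \right)} + n = - \frac{5}{3} + 27 = \frac{76}{3}$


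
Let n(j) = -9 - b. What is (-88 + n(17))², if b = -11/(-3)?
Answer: 91204/9 ≈ 10134.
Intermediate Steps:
b = 11/3 (b = -11*(-⅓) = 11/3 ≈ 3.6667)
n(j) = -38/3 (n(j) = -9 - 1*11/3 = -9 - 11/3 = -38/3)
(-88 + n(17))² = (-88 - 38/3)² = (-302/3)² = 91204/9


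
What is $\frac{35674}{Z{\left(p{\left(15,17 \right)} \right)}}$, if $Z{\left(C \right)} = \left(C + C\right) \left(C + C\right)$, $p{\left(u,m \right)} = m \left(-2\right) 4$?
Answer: $\frac{17837}{36992} \approx 0.48219$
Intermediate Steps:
$p{\left(u,m \right)} = - 8 m$ ($p{\left(u,m \right)} = - 2 m 4 = - 8 m$)
$Z{\left(C \right)} = 4 C^{2}$ ($Z{\left(C \right)} = 2 C 2 C = 4 C^{2}$)
$\frac{35674}{Z{\left(p{\left(15,17 \right)} \right)}} = \frac{35674}{4 \left(\left(-8\right) 17\right)^{2}} = \frac{35674}{4 \left(-136\right)^{2}} = \frac{35674}{4 \cdot 18496} = \frac{35674}{73984} = 35674 \cdot \frac{1}{73984} = \frac{17837}{36992}$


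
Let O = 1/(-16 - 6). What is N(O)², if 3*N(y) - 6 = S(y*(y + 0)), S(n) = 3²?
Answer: 25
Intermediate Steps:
O = -1/22 (O = 1/(-22) = -1/22 ≈ -0.045455)
S(n) = 9
N(y) = 5 (N(y) = 2 + (⅓)*9 = 2 + 3 = 5)
N(O)² = 5² = 25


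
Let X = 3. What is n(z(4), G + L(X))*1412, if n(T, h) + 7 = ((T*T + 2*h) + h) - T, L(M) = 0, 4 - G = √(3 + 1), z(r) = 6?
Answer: 40948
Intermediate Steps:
G = 2 (G = 4 - √(3 + 1) = 4 - √4 = 4 - 1*2 = 4 - 2 = 2)
n(T, h) = -7 + T² - T + 3*h (n(T, h) = -7 + (((T*T + 2*h) + h) - T) = -7 + (((T² + 2*h) + h) - T) = -7 + ((T² + 3*h) - T) = -7 + (T² - T + 3*h) = -7 + T² - T + 3*h)
n(z(4), G + L(X))*1412 = (-7 + 6² - 1*6 + 3*(2 + 0))*1412 = (-7 + 36 - 6 + 3*2)*1412 = (-7 + 36 - 6 + 6)*1412 = 29*1412 = 40948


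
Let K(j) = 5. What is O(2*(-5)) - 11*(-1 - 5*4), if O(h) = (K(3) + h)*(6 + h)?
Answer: 251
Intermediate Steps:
O(h) = (5 + h)*(6 + h)
O(2*(-5)) - 11*(-1 - 5*4) = (30 + (2*(-5))² + 11*(2*(-5))) - 11*(-1 - 5*4) = (30 + (-10)² + 11*(-10)) - 11*(-1 - 20) = (30 + 100 - 110) - 11*(-21) = 20 + 231 = 251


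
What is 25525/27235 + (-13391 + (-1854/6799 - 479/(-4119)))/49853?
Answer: 30086063354197/44998579230459 ≈ 0.66860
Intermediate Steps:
25525/27235 + (-13391 + (-1854/6799 - 479/(-4119)))/49853 = 25525*(1/27235) + (-13391 + (-1854*1/6799 - 479*(-1/4119)))*(1/49853) = 5105/5447 + (-13391 + (-1854/6799 + 479/4119))*(1/49853) = 5105/5447 + (-13391 - 4379905/28005081)*(1/49853) = 5105/5447 - 375020419576/28005081*1/49853 = 5105/5447 - 375020419576/1396137303093 = 30086063354197/44998579230459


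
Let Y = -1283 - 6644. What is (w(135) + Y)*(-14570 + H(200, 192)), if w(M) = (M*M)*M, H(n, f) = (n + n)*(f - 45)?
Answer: 108471775040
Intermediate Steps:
H(n, f) = 2*n*(-45 + f) (H(n, f) = (2*n)*(-45 + f) = 2*n*(-45 + f))
w(M) = M³ (w(M) = M²*M = M³)
Y = -7927
(w(135) + Y)*(-14570 + H(200, 192)) = (135³ - 7927)*(-14570 + 2*200*(-45 + 192)) = (2460375 - 7927)*(-14570 + 2*200*147) = 2452448*(-14570 + 58800) = 2452448*44230 = 108471775040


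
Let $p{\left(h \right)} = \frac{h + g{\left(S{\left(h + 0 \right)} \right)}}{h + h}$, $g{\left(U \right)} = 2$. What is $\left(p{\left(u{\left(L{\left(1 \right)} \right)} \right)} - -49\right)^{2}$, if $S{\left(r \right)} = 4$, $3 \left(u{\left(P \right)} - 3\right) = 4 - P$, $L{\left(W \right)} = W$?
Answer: $\frac{39601}{16} \approx 2475.1$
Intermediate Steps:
$u{\left(P \right)} = \frac{13}{3} - \frac{P}{3}$ ($u{\left(P \right)} = 3 + \frac{4 - P}{3} = 3 - \left(- \frac{4}{3} + \frac{P}{3}\right) = \frac{13}{3} - \frac{P}{3}$)
$p{\left(h \right)} = \frac{2 + h}{2 h}$ ($p{\left(h \right)} = \frac{h + 2}{h + h} = \frac{2 + h}{2 h}$)
$\left(p{\left(u{\left(L{\left(1 \right)} \right)} \right)} - -49\right)^{2} = \left(\frac{2 + \left(\frac{13}{3} - \frac{1}{3}\right)}{2 \left(\frac{13}{3} - \frac{1}{3}\right)} - -49\right)^{2} = \left(\frac{2 + \left(\frac{13}{3} - \frac{1}{3}\right)}{2 \left(\frac{13}{3} - \frac{1}{3}\right)} + 49\right)^{2} = \left(\frac{2 + 4}{2 \cdot 4} + 49\right)^{2} = \left(\frac{1}{2} \cdot \frac{1}{4} \cdot 6 + 49\right)^{2} = \left(\frac{3}{4} + 49\right)^{2} = \left(\frac{199}{4}\right)^{2} = \frac{39601}{16}$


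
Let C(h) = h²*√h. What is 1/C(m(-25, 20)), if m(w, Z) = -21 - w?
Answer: 1/32 ≈ 0.031250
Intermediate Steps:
C(h) = h^(5/2)
1/C(m(-25, 20)) = 1/((-21 - 1*(-25))^(5/2)) = 1/((-21 + 25)^(5/2)) = 1/(4^(5/2)) = 1/32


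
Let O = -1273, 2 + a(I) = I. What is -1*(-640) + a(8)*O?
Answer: -6998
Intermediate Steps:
a(I) = -2 + I
-1*(-640) + a(8)*O = -1*(-640) + (-2 + 8)*(-1273) = 640 + 6*(-1273) = 640 - 7638 = -6998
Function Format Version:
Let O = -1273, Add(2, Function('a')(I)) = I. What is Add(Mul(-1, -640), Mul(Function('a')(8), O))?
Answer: -6998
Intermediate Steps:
Function('a')(I) = Add(-2, I)
Add(Mul(-1, -640), Mul(Function('a')(8), O)) = Add(Mul(-1, -640), Mul(Add(-2, 8), -1273)) = Add(640, Mul(6, -1273)) = Add(640, -7638) = -6998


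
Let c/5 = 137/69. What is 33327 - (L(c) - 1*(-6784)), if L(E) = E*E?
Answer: 125901998/4761 ≈ 26444.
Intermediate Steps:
c = 685/69 (c = 5*(137/69) = 685/69 ≈ 9.9275)
L(E) = E**2
33327 - (L(c) - 1*(-6784)) = 33327 - ((685/69)**2 - 1*(-6784)) = 33327 - (469225/4761 + 6784) = 33327 - 1*32767849/4761 = 33327 - 32767849/4761 = 125901998/4761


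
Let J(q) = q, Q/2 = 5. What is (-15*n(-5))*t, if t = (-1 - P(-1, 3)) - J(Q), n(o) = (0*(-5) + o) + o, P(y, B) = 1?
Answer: -1800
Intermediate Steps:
Q = 10 (Q = 2*5 = 10)
n(o) = 2*o (n(o) = (0 + o) + o = o + o = 2*o)
t = -12 (t = (-1 - 1*1) - 1*10 = (-1 - 1) - 10 = -2 - 10 = -12)
(-15*n(-5))*t = -30*(-5)*(-12) = -15*(-10)*(-12) = 150*(-12) = -1800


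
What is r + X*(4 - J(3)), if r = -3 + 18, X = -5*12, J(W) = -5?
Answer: -525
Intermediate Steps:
X = -60
r = 15
r + X*(4 - J(3)) = 15 - 60*(4 - 1*(-5)) = 15 - 60*(4 + 5) = 15 - 60*9 = 15 - 540 = -525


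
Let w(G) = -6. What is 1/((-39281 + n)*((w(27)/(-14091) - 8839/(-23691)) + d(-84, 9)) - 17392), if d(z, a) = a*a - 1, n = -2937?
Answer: -10116057/34501837282694 ≈ -2.9320e-7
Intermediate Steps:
d(z, a) = -1 + a² (d(z, a) = a² - 1 = -1 + a²)
1/((-39281 + n)*((w(27)/(-14091) - 8839/(-23691)) + d(-84, 9)) - 17392) = 1/((-39281 - 2937)*((-6/(-14091) - 8839/(-23691)) + (-1 + 9²)) - 17392) = 1/(-42218*((-6*(-1/14091) - 8839*(-1/23691)) + (-1 + 81)) - 17392) = 1/(-42218*((2/4697 + 8839/23691) + 80) - 17392) = 1/(-42218*(41564165/111276627 + 80) - 17392) = 1/(-42218*8943694325/111276627 - 17392) = 1/(-34325898819350/10116057 - 17392) = 1/(-34501837282694/10116057) = -10116057/34501837282694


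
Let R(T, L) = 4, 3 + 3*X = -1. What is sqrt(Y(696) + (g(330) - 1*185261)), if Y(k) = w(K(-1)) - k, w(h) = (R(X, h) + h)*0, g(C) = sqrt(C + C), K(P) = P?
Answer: sqrt(-185957 + 2*sqrt(165)) ≈ 431.2*I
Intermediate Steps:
X = -4/3 (X = -1 + (1/3)*(-1) = -1 - 1/3 = -4/3 ≈ -1.3333)
g(C) = sqrt(2)*sqrt(C) (g(C) = sqrt(2*C) = sqrt(2)*sqrt(C))
w(h) = 0 (w(h) = (4 + h)*0 = 0)
Y(k) = -k (Y(k) = 0 - k = -k)
sqrt(Y(696) + (g(330) - 1*185261)) = sqrt(-1*696 + (sqrt(2)*sqrt(330) - 1*185261)) = sqrt(-696 + (2*sqrt(165) - 185261)) = sqrt(-696 + (-185261 + 2*sqrt(165))) = sqrt(-185957 + 2*sqrt(165))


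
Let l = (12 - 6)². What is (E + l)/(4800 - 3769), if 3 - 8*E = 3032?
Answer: -2741/8248 ≈ -0.33232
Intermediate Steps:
E = -3029/8 (E = 3/8 - ⅛*3032 = 3/8 - 379 = -3029/8 ≈ -378.63)
l = 36 (l = 6² = 36)
(E + l)/(4800 - 3769) = (-3029/8 + 36)/(4800 - 3769) = -2741/8/1031 = -2741/8*1/1031 = -2741/8248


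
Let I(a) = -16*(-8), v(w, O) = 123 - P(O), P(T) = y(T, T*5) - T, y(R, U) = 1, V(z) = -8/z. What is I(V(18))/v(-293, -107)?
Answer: 128/15 ≈ 8.5333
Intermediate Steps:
P(T) = 1 - T
v(w, O) = 122 + O (v(w, O) = 123 - (1 - O) = 123 + (-1 + O) = 122 + O)
I(a) = 128
I(V(18))/v(-293, -107) = 128/(122 - 107) = 128/15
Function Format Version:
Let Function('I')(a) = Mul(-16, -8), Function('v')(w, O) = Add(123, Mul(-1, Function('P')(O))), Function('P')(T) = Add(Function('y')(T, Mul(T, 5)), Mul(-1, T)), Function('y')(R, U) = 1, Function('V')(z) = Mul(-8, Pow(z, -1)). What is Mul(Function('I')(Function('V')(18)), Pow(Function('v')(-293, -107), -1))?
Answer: Rational(128, 15) ≈ 8.5333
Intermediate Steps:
Function('P')(T) = Add(1, Mul(-1, T))
Function('v')(w, O) = Add(122, O) (Function('v')(w, O) = Add(123, Mul(-1, Add(1, Mul(-1, O)))) = Add(123, Add(-1, O)) = Add(122, O))
Function('I')(a) = 128
Mul(Function('I')(Function('V')(18)), Pow(Function('v')(-293, -107), -1)) = Mul(128, Pow(Add(122, -107), -1)) = Mul(128, Pow(15, -1)) = Mul(128, Rational(1, 15)) = Rational(128, 15)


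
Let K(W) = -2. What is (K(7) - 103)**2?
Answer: 11025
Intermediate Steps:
(K(7) - 103)**2 = (-2 - 103)**2 = (-105)**2 = 11025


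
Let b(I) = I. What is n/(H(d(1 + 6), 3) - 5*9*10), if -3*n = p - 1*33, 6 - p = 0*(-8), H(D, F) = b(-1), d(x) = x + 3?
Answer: -9/451 ≈ -0.019956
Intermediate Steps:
d(x) = 3 + x
H(D, F) = -1
p = 6 (p = 6 - 0*(-8) = 6 - 1*0 = 6 + 0 = 6)
n = 9 (n = -(6 - 1*33)/3 = -(6 - 33)/3 = -⅓*(-27) = 9)
n/(H(d(1 + 6), 3) - 5*9*10) = 9/(-1 - 5*9*10) = 9/(-1 - 45*10) = 9/(-1 - 450) = 9/(-451) = -1/451*9 = -9/451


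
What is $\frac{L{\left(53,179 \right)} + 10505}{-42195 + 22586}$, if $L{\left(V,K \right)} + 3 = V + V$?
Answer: $- \frac{10608}{19609} \approx -0.54098$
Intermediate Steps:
$L{\left(V,K \right)} = -3 + 2 V$ ($L{\left(V,K \right)} = -3 + \left(V + V\right) = -3 + 2 V$)
$\frac{L{\left(53,179 \right)} + 10505}{-42195 + 22586} = \frac{\left(-3 + 2 \cdot 53\right) + 10505}{-42195 + 22586} = \frac{\left(-3 + 106\right) + 10505}{-19609} = \left(103 + 10505\right) \left(- \frac{1}{19609}\right) = 10608 \left(- \frac{1}{19609}\right) = - \frac{10608}{19609}$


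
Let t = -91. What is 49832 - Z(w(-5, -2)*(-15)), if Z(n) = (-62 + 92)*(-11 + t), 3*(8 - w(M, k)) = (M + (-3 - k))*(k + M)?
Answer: 52892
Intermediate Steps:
w(M, k) = 8 - (M + k)*(-3 + M - k)/3 (w(M, k) = 8 - (M + (-3 - k))*(k + M)/3 = 8 - (-3 + M - k)*(M + k)/3 = 8 - (M + k)*(-3 + M - k)/3)
Z(n) = -3060 (Z(n) = (-62 + 92)*(-11 - 91) = 30*(-102) = -3060)
49832 - Z(w(-5, -2)*(-15)) = 49832 - 1*(-3060) = 49832 + 3060 = 52892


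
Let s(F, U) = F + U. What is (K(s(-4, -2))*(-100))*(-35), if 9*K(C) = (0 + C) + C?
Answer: -14000/3 ≈ -4666.7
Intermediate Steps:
K(C) = 2*C/9 (K(C) = ((0 + C) + C)/9 = (C + C)/9 = (2*C)/9 = 2*C/9)
(K(s(-4, -2))*(-100))*(-35) = ((2*(-4 - 2)/9)*(-100))*(-35) = (((2/9)*(-6))*(-100))*(-35) = -4/3*(-100)*(-35) = (400/3)*(-35) = -14000/3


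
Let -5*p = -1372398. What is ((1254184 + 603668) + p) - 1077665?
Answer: 5273333/5 ≈ 1.0547e+6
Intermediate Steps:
p = 1372398/5 (p = -1/5*(-1372398) = 1372398/5 ≈ 2.7448e+5)
((1254184 + 603668) + p) - 1077665 = ((1254184 + 603668) + 1372398/5) - 1077665 = (1857852 + 1372398/5) - 1077665 = 10661658/5 - 1077665 = 5273333/5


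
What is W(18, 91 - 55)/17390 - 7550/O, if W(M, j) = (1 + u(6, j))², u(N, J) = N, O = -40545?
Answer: 26656241/141015510 ≈ 0.18903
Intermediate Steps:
W(M, j) = 49 (W(M, j) = (1 + 6)² = 7² = 49)
W(18, 91 - 55)/17390 - 7550/O = 49/17390 - 7550/(-40545) = 49*(1/17390) - 7550*(-1/40545) = 49/17390 + 1510/8109 = 26656241/141015510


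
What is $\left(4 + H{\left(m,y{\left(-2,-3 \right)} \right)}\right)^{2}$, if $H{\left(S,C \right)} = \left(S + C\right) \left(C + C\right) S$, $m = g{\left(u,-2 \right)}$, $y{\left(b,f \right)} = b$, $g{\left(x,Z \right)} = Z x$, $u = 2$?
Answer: $8464$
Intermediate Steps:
$m = -4$ ($m = \left(-2\right) 2 = -4$)
$H{\left(S,C \right)} = 2 C S \left(C + S\right)$ ($H{\left(S,C \right)} = \left(C + S\right) 2 C S = 2 C \left(C + S\right) S = 2 C S \left(C + S\right)$)
$\left(4 + H{\left(m,y{\left(-2,-3 \right)} \right)}\right)^{2} = \left(4 + 2 \left(-2\right) \left(-4\right) \left(-2 - 4\right)\right)^{2} = \left(4 + 2 \left(-2\right) \left(-4\right) \left(-6\right)\right)^{2} = \left(4 - 96\right)^{2} = \left(-92\right)^{2} = 8464$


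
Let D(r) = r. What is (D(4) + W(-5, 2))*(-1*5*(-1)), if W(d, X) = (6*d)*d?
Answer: 770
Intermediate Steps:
W(d, X) = 6*d**2
(D(4) + W(-5, 2))*(-1*5*(-1)) = (4 + 6*(-5)**2)*(-1*5*(-1)) = (4 + 6*25)*(-5*(-1)) = (4 + 150)*5 = 154*5 = 770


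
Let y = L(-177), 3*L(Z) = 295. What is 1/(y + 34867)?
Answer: 3/104896 ≈ 2.8600e-5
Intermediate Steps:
L(Z) = 295/3 (L(Z) = (⅓)*295 = 295/3)
y = 295/3 ≈ 98.333
1/(y + 34867) = 1/(295/3 + 34867) = 1/(104896/3) = 3/104896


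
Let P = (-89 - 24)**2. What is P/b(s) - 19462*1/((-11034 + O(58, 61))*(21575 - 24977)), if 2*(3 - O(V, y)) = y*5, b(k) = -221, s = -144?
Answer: -485817084425/8408225007 ≈ -57.779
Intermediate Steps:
O(V, y) = 3 - 5*y/2 (O(V, y) = 3 - y*5/2 = 3 - 5*y/2)
P = 12769 (P = (-113)**2 = 12769)
P/b(s) - 19462*1/((-11034 + O(58, 61))*(21575 - 24977)) = 12769/(-221) - 19462*1/((-11034 + (3 - 5/2*61))*(21575 - 24977)) = 12769*(-1/221) - 19462*(-1/(3402*(-11034 + (3 - 305/2)))) = -12769/221 - 19462*(-1/(3402*(-11034 - 299/2))) = -12769/221 - 19462/((-3402*(-22367/2))) = -12769/221 - 19462/38046267 = -485817084425/8408225007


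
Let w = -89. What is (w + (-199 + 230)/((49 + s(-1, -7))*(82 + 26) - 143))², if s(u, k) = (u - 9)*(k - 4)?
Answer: 2296891802500/289986841 ≈ 7920.7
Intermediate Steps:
s(u, k) = (-9 + u)*(-4 + k)
(w + (-199 + 230)/((49 + s(-1, -7))*(82 + 26) - 143))² = (-89 + (-199 + 230)/((49 + (36 - 9*(-7) - 4*(-1) - 7*(-1)))*(82 + 26) - 143))² = (-89 + 31/((49 + (36 + 63 + 4 + 7))*108 - 143))² = (-89 + 31/((49 + 110)*108 - 143))² = (-89 + 31/(159*108 - 143))² = (-89 + 31/(17172 - 143))² = (-89 + 31/17029)² = (-1515550/17029)² = 2296891802500/289986841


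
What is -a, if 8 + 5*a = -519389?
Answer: 519397/5 ≈ 1.0388e+5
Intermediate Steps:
a = -519397/5 (a = -8/5 + (⅕)*(-519389) = -8/5 - 519389/5 = -519397/5 ≈ -1.0388e+5)
-a = -1*(-519397/5) = 519397/5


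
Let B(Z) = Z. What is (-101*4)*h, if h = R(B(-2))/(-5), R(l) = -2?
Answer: -808/5 ≈ -161.60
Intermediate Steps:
h = ⅖ (h = -2/(-5) = -2*(-⅕) = ⅖ ≈ 0.40000)
(-101*4)*h = -101*4*(⅖) = -404*⅖ = -808/5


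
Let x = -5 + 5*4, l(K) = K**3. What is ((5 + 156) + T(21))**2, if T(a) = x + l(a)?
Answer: 89056969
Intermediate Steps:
x = 15 (x = -5 + 20 = 15)
T(a) = 15 + a**3
((5 + 156) + T(21))**2 = ((5 + 156) + (15 + 21**3))**2 = (161 + (15 + 9261))**2 = (161 + 9276)**2 = 9437**2 = 89056969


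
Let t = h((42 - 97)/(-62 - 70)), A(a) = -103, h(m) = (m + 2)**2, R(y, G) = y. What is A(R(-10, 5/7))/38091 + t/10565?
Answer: -41555183/19316707920 ≈ -0.0021513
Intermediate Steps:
h(m) = (2 + m)**2
t = 841/144 (t = (2 + (42 - 97)/(-62 - 70))**2 = (2 - 55/(-132))**2 = (2 - 55*(-1/132))**2 = (2 + 5/12)**2 = (29/12)**2 = 841/144 ≈ 5.8403)
A(R(-10, 5/7))/38091 + t/10565 = -103/38091 + (841/144)/10565 = -103*1/38091 + (841/144)*(1/10565) = -103/38091 + 841/1521360 = -41555183/19316707920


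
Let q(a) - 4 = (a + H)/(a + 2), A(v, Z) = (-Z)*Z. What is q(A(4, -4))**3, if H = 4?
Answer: 39304/343 ≈ 114.59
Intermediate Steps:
A(v, Z) = -Z**2
q(a) = 4 + (4 + a)/(2 + a) (q(a) = 4 + (a + 4)/(a + 2) = 4 + (4 + a)/(2 + a))
q(A(4, -4))**3 = ((12 + 5*(-1*(-4)**2))/(2 - 1*(-4)**2))**3 = ((12 + 5*(-1*16))/(2 - 1*16))**3 = ((12 + 5*(-16))/(2 - 16))**3 = ((12 - 80)/(-14))**3 = (-1/14*(-68))**3 = (34/7)**3 = 39304/343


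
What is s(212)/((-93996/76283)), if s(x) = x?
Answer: -4042999/23499 ≈ -172.05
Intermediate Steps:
s(212)/((-93996/76283)) = 212/((-93996/76283)) = 212/((-93996*1/76283)) = 212/(-93996/76283) = 212*(-76283/93996) = -4042999/23499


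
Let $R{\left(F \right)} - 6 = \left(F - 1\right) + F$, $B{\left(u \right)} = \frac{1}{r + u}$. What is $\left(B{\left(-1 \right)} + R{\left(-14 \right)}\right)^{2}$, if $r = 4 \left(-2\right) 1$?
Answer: $\frac{43264}{81} \approx 534.12$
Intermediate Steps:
$r = -8$ ($r = \left(-8\right) 1 = -8$)
$B{\left(u \right)} = \frac{1}{-8 + u}$
$R{\left(F \right)} = 5 + 2 F$ ($R{\left(F \right)} = 6 + \left(\left(F - 1\right) + F\right) = 6 + \left(\left(-1 + F\right) + F\right) = 6 + \left(-1 + 2 F\right) = 5 + 2 F$)
$\left(B{\left(-1 \right)} + R{\left(-14 \right)}\right)^{2} = \left(\frac{1}{-8 - 1} + \left(5 + 2 \left(-14\right)\right)\right)^{2} = \left(\frac{1}{-9} + \left(5 - 28\right)\right)^{2} = \left(- \frac{1}{9} - 23\right)^{2} = \left(- \frac{208}{9}\right)^{2} = \frac{43264}{81}$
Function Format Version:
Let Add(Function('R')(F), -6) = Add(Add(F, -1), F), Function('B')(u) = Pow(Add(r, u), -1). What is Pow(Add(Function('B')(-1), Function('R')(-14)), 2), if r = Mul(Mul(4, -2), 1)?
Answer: Rational(43264, 81) ≈ 534.12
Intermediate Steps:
r = -8 (r = Mul(-8, 1) = -8)
Function('B')(u) = Pow(Add(-8, u), -1)
Function('R')(F) = Add(5, Mul(2, F)) (Function('R')(F) = Add(6, Add(Add(F, -1), F)) = Add(6, Add(Add(-1, F), F)) = Add(6, Add(-1, Mul(2, F))) = Add(5, Mul(2, F)))
Pow(Add(Function('B')(-1), Function('R')(-14)), 2) = Pow(Add(Pow(Add(-8, -1), -1), Add(5, Mul(2, -14))), 2) = Pow(Add(Pow(-9, -1), Add(5, -28)), 2) = Pow(Add(Rational(-1, 9), -23), 2) = Pow(Rational(-208, 9), 2) = Rational(43264, 81)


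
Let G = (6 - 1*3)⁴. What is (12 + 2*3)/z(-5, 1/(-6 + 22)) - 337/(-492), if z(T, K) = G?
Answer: 1339/1476 ≈ 0.90718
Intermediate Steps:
G = 81 (G = (6 - 3)⁴ = 3⁴ = 81)
z(T, K) = 81
(12 + 2*3)/z(-5, 1/(-6 + 22)) - 337/(-492) = (12 + 2*3)/81 - 337/(-492) = (12 + 6)*(1/81) - 337*(-1/492) = 18*(1/81) + 337/492 = 2/9 + 337/492 = 1339/1476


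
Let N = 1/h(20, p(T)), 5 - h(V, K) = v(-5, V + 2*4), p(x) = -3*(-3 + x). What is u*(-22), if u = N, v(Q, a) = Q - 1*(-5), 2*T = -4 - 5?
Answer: -22/5 ≈ -4.4000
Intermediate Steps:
T = -9/2 (T = (-4 - 5)/2 = (½)*(-9) = -9/2 ≈ -4.5000)
p(x) = 9 - 3*x
v(Q, a) = 5 + Q (v(Q, a) = Q + 5 = 5 + Q)
h(V, K) = 5 (h(V, K) = 5 - (5 - 5) = 5 - 1*0 = 5 + 0 = 5)
N = ⅕ (N = 1/5 = ⅕ ≈ 0.20000)
u = ⅕ ≈ 0.20000
u*(-22) = (⅕)*(-22) = -22/5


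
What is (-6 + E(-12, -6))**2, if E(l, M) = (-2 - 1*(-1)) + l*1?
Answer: 361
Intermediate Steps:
E(l, M) = -1 + l (E(l, M) = (-2 + 1) + l = -1 + l)
(-6 + E(-12, -6))**2 = (-6 + (-1 - 12))**2 = (-6 - 13)**2 = (-19)**2 = 361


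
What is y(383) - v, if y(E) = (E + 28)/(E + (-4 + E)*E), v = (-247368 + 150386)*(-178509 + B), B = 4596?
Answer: -2454740304575229/145540 ≈ -1.6866e+10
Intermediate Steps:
v = 16866430566 (v = (-247368 + 150386)*(-178509 + 4596) = -96982*(-173913) = 16866430566)
y(E) = (28 + E)/(E + E*(-4 + E))
y(383) - v = (28 + 383)/(383*(-3 + 383)) - 1*16866430566 = (1/383)*411/380 - 16866430566 = (1/383)*(1/380)*411 - 16866430566 = 411/145540 - 16866430566 = -2454740304575229/145540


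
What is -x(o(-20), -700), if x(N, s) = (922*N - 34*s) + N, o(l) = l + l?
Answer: 13120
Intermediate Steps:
o(l) = 2*l
x(N, s) = -34*s + 923*N (x(N, s) = (-34*s + 922*N) + N = -34*s + 923*N)
-x(o(-20), -700) = -(-34*(-700) + 923*(2*(-20))) = -(23800 + 923*(-40)) = -(23800 - 36920) = -1*(-13120) = 13120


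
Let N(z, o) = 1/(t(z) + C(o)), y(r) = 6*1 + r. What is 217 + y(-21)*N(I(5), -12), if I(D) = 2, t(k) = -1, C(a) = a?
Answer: 2836/13 ≈ 218.15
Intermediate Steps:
y(r) = 6 + r
N(z, o) = 1/(-1 + o)
217 + y(-21)*N(I(5), -12) = 217 + (6 - 21)/(-1 - 12) = 217 - 15/(-13) = 217 - 15*(-1/13) = 217 + 15/13 = 2836/13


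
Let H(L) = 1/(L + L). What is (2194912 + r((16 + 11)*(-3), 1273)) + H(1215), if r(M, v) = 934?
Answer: 5335905781/2430 ≈ 2.1958e+6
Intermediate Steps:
H(L) = 1/(2*L)
(2194912 + r((16 + 11)*(-3), 1273)) + H(1215) = (2194912 + 934) + (½)/1215 = 2195846 + (½)*(1/1215) = 2195846 + 1/2430 = 5335905781/2430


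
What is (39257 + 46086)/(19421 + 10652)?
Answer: 85343/30073 ≈ 2.8379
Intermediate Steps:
(39257 + 46086)/(19421 + 10652) = 85343/30073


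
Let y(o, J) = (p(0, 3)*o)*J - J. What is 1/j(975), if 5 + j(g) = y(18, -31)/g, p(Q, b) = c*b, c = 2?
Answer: -975/8192 ≈ -0.11902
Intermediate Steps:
p(Q, b) = 2*b
y(o, J) = -J + 6*J*o (y(o, J) = ((2*3)*o)*J - J = (6*o)*J - J = 6*J*o - J = -J + 6*J*o)
j(g) = -5 - 3317/g (j(g) = -5 + (-31*(-1 + 6*18))/g = -5 + (-31*(-1 + 108))/g = -5 + (-31*107)/g = -5 - 3317/g)
1/j(975) = 1/(-5 - 3317/975) = 1/(-8192/975) = -975/8192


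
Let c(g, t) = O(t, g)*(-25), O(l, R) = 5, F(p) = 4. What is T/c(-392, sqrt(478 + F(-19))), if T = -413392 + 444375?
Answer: -30983/125 ≈ -247.86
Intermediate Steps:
c(g, t) = -125 (c(g, t) = 5*(-25) = -125)
T = 30983
T/c(-392, sqrt(478 + F(-19))) = 30983/(-125) = 30983*(-1/125) = -30983/125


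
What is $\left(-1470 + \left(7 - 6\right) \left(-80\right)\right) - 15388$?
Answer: $-16938$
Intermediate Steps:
$\left(-1470 + \left(7 - 6\right) \left(-80\right)\right) - 15388 = \left(-1470 + 1 \left(-80\right)\right) - 15388 = \left(-1470 - 80\right) - 15388 = -1550 - 15388 = -16938$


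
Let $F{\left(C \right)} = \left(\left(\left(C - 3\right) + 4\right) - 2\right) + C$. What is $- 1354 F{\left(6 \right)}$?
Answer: $-14894$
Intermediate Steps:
$F{\left(C \right)} = -1 + 2 C$ ($F{\left(C \right)} = \left(\left(\left(-3 + C\right) + 4\right) - 2\right) + C = \left(\left(1 + C\right) - 2\right) + C = \left(-1 + C\right) + C = -1 + 2 C$)
$- 1354 F{\left(6 \right)} = - 1354 \left(-1 + 2 \cdot 6\right) = - 1354 \left(-1 + 12\right) = \left(-1354\right) 11 = -14894$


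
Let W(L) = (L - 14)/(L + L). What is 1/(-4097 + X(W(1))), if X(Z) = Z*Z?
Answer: -4/16219 ≈ -0.00024662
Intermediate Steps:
W(L) = (-14 + L)/(2*L) (W(L) = (-14 + L)/((2*L)) = (-14 + L)*(1/(2*L)) = (-14 + L)/(2*L))
X(Z) = Z**2
1/(-4097 + X(W(1))) = 1/(-4097 + ((1/2)*(-14 + 1)/1)**2) = 1/(-4097 + ((1/2)*1*(-13))**2) = 1/(-4097 + (-13/2)**2) = 1/(-4097 + 169/4) = 1/(-16219/4) = -4/16219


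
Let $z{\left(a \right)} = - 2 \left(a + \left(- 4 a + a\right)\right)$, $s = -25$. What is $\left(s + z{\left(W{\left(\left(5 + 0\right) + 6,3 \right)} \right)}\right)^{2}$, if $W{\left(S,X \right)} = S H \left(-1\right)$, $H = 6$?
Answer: $83521$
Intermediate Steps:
$W{\left(S,X \right)} = - 6 S$ ($W{\left(S,X \right)} = S 6 \left(-1\right) = 6 S \left(-1\right) = - 6 S$)
$z{\left(a \right)} = 4 a$ ($z{\left(a \right)} = - 2 \left(a - 3 a\right) = - 2 \left(- 2 a\right) = 4 a$)
$\left(s + z{\left(W{\left(\left(5 + 0\right) + 6,3 \right)} \right)}\right)^{2} = \left(-25 + 4 \left(- 6 \left(\left(5 + 0\right) + 6\right)\right)\right)^{2} = \left(-25 + 4 \left(- 6 \left(5 + 6\right)\right)\right)^{2} = \left(-25 + 4 \left(\left(-6\right) 11\right)\right)^{2} = \left(-25 + 4 \left(-66\right)\right)^{2} = \left(-25 - 264\right)^{2} = \left(-289\right)^{2} = 83521$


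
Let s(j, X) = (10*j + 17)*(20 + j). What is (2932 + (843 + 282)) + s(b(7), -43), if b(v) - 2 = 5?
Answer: 6406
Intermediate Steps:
b(v) = 7 (b(v) = 2 + 5 = 7)
s(j, X) = (17 + 10*j)*(20 + j)
(2932 + (843 + 282)) + s(b(7), -43) = (2932 + (843 + 282)) + (340 + 10*7**2 + 217*7) = (2932 + 1125) + (340 + 10*49 + 1519) = 4057 + (340 + 490 + 1519) = 4057 + 2349 = 6406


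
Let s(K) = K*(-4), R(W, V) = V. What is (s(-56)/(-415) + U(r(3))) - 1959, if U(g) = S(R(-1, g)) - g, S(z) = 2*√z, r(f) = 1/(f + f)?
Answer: -4879669/2490 + √6/3 ≈ -1958.9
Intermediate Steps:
r(f) = 1/(2*f)
s(K) = -4*K
U(g) = -g + 2*√g (U(g) = 2*√g - g = -g + 2*√g)
(s(-56)/(-415) + U(r(3))) - 1959 = (-4*(-56)/(-415) + (-1/(2*3) + 2*√((½)/3))) - 1959 = (224*(-1/415) + (-1/(2*3) + 2*√((½)*(⅓)))) - 1959 = (-224/415 + (-1*⅙ + 2*√(⅙))) - 1959 = (-224/415 + (-⅙ + 2*(√6/6))) - 1959 = (-224/415 + (-⅙ + √6/3)) - 1959 = (-1759/2490 + √6/3) - 1959 = -4879669/2490 + √6/3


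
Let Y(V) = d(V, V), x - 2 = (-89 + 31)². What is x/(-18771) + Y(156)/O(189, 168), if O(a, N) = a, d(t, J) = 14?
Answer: -17780/168939 ≈ -0.10525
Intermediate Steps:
x = 3366 (x = 2 + (-89 + 31)² = 2 + (-58)² = 2 + 3364 = 3366)
Y(V) = 14
x/(-18771) + Y(156)/O(189, 168) = 3366/(-18771) + 14/189 = 3366*(-1/18771) + 14*(1/189) = -1122/6257 + 2/27 = -17780/168939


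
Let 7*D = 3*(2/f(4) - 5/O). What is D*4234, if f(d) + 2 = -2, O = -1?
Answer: 57159/7 ≈ 8165.6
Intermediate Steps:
f(d) = -4 (f(d) = -2 - 2 = -4)
D = 27/14 (D = (3*(2/(-4) - 5/(-1)))/7 = (3*(2*(-¼) - 5*(-1)))/7 = (3*(-½ + 5))/7 = (3*(9/2))/7 = (⅐)*(27/2) = 27/14 ≈ 1.9286)
D*4234 = (27/14)*4234 = 57159/7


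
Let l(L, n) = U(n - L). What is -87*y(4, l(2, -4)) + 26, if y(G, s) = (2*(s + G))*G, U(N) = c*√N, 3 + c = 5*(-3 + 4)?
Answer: -2758 - 1392*I*√6 ≈ -2758.0 - 3409.7*I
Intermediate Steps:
c = 2 (c = -3 + 5*(-3 + 4) = -3 + 5*1 = -3 + 5 = 2)
U(N) = 2*√N
l(L, n) = 2*√(n - L)
y(G, s) = G*(2*G + 2*s) (y(G, s) = (2*(G + s))*G = (2*G + 2*s)*G = G*(2*G + 2*s))
-87*y(4, l(2, -4)) + 26 = -174*4*(4 + 2*√(-4 - 1*2)) + 26 = -174*4*(4 + 2*√(-4 - 2)) + 26 = -174*4*(4 + 2*√(-6)) + 26 = -174*4*(4 + 2*(I*√6)) + 26 = -174*4*(4 + 2*I*√6) + 26 = -87*(32 + 16*I*√6) + 26 = (-2784 - 1392*I*√6) + 26 = -2758 - 1392*I*√6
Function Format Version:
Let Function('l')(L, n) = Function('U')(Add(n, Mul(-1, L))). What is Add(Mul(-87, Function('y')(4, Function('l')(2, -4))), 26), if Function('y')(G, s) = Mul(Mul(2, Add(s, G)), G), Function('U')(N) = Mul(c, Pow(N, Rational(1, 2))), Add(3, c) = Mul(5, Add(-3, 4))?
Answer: Add(-2758, Mul(-1392, I, Pow(6, Rational(1, 2)))) ≈ Add(-2758.0, Mul(-3409.7, I))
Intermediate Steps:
c = 2 (c = Add(-3, Mul(5, Add(-3, 4))) = Add(-3, Mul(5, 1)) = Add(-3, 5) = 2)
Function('U')(N) = Mul(2, Pow(N, Rational(1, 2)))
Function('l')(L, n) = Mul(2, Pow(Add(n, Mul(-1, L)), Rational(1, 2)))
Function('y')(G, s) = Mul(G, Add(Mul(2, G), Mul(2, s))) (Function('y')(G, s) = Mul(Mul(2, Add(G, s)), G) = Mul(Add(Mul(2, G), Mul(2, s)), G) = Mul(G, Add(Mul(2, G), Mul(2, s))))
Add(Mul(-87, Function('y')(4, Function('l')(2, -4))), 26) = Add(Mul(-87, Mul(2, 4, Add(4, Mul(2, Pow(Add(-4, Mul(-1, 2)), Rational(1, 2)))))), 26) = Add(Mul(-87, Mul(2, 4, Add(4, Mul(2, Pow(Add(-4, -2), Rational(1, 2)))))), 26) = Add(Mul(-87, Mul(2, 4, Add(4, Mul(2, Pow(-6, Rational(1, 2)))))), 26) = Add(Mul(-87, Mul(2, 4, Add(4, Mul(2, Mul(I, Pow(6, Rational(1, 2))))))), 26) = Add(Mul(-87, Mul(2, 4, Add(4, Mul(2, I, Pow(6, Rational(1, 2)))))), 26) = Add(Mul(-87, Add(32, Mul(16, I, Pow(6, Rational(1, 2))))), 26) = Add(Add(-2784, Mul(-1392, I, Pow(6, Rational(1, 2)))), 26) = Add(-2758, Mul(-1392, I, Pow(6, Rational(1, 2))))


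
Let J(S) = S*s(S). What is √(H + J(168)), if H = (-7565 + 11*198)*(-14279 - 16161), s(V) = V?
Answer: 2*√41002126 ≈ 12807.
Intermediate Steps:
J(S) = S² (J(S) = S*S = S²)
H = 163980280 (H = (-7565 + 2178)*(-30440) = -5387*(-30440) = 163980280)
√(H + J(168)) = √(163980280 + 168²) = √(163980280 + 28224) = √164008504 = 2*√41002126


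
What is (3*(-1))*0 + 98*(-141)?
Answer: -13818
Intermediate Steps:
(3*(-1))*0 + 98*(-141) = -3*0 - 13818 = 0 - 13818 = -13818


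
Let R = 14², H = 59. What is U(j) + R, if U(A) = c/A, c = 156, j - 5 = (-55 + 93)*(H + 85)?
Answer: 1073648/5477 ≈ 196.03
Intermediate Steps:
R = 196
j = 5477 (j = 5 + (-55 + 93)*(59 + 85) = 5 + 38*144 = 5 + 5472 = 5477)
U(A) = 156/A
U(j) + R = 156/5477 + 196 = 1073648/5477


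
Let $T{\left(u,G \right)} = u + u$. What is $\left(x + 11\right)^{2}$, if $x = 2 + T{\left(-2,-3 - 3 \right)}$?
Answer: $81$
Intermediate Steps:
$T{\left(u,G \right)} = 2 u$
$x = -2$ ($x = 2 + 2 \left(-2\right) = 2 - 4 = -2$)
$\left(x + 11\right)^{2} = \left(-2 + 11\right)^{2} = 9^{2} = 81$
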